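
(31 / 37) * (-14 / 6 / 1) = -217 / 111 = -1.95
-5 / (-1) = 5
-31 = -31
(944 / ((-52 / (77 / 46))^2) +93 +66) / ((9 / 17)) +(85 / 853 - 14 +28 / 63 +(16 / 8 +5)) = 811861920899 / 2745325908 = 295.73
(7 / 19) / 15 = 7 / 285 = 0.02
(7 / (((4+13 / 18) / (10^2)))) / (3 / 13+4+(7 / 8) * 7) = 14.31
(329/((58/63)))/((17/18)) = 186543/493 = 378.38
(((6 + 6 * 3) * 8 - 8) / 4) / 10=23 / 5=4.60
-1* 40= -40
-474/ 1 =-474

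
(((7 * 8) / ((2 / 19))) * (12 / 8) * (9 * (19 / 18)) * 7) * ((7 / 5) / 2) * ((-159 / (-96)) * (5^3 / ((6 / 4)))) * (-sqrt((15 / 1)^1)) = -164065475 * sqrt(15) / 32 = -19856964.14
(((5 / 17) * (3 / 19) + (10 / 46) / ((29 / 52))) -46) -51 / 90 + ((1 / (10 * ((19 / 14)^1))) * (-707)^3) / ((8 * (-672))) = 3968962586921 / 827293440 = 4797.53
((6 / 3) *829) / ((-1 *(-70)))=829 / 35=23.69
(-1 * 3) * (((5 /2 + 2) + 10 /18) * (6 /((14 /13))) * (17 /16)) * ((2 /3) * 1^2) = -2873 /48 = -59.85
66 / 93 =22 / 31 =0.71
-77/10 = -7.70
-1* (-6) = 6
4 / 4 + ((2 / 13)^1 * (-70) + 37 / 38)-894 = -445981 / 494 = -902.80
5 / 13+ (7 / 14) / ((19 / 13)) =359 / 494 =0.73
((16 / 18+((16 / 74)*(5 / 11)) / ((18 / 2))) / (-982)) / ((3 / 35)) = -57680 / 5395599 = -0.01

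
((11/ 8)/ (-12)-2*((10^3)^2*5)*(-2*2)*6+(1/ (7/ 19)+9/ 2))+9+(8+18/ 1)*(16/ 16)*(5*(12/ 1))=161281059139/ 672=240001576.10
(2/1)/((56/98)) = 7/2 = 3.50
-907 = -907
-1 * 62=-62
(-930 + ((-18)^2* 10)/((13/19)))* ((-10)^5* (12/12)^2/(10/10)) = -4947000000/13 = -380538461.54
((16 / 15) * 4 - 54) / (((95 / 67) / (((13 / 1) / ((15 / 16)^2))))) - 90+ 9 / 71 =-13856054941 / 22764375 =-608.67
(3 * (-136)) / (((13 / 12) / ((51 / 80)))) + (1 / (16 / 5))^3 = -240.06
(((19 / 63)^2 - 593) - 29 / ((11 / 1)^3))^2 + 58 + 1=9812942536820737708 / 27907331342121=351625.97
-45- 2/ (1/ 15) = -75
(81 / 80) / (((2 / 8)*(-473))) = -0.01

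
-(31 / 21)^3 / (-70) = 29791 / 648270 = 0.05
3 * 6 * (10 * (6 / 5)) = 216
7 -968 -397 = -1358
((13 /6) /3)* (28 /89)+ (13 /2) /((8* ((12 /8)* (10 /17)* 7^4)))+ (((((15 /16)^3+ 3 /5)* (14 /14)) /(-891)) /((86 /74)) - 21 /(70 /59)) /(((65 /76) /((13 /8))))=-18670187234437583 /558903750451200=-33.41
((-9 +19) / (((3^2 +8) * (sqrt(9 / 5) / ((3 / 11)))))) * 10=1.20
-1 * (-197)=197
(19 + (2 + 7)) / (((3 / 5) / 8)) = 1120 / 3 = 373.33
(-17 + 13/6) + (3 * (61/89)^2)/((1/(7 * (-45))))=-21803039/47526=-458.76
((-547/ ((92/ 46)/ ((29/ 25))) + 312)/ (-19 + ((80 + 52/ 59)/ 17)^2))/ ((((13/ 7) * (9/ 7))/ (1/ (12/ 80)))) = -25928875966/ 6419461815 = -4.04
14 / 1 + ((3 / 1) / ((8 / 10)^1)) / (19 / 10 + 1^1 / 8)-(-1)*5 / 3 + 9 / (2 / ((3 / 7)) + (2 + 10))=24379 / 1350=18.06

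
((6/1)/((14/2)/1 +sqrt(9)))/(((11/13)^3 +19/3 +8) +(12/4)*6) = 19773/1085510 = 0.02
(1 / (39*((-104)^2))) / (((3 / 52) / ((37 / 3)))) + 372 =27159013 / 73008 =372.00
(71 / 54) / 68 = 71 / 3672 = 0.02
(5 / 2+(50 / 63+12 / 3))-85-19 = -12185 / 126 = -96.71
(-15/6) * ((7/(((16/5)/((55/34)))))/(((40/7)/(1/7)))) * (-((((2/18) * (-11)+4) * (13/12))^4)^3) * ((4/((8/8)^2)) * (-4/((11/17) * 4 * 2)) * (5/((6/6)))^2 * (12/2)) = -56546354.08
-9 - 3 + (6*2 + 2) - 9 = -7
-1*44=-44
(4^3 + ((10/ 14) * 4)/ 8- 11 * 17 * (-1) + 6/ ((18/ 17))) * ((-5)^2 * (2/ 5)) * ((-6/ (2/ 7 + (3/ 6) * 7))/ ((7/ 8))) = -1727200/ 371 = -4655.53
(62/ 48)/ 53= 31/ 1272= 0.02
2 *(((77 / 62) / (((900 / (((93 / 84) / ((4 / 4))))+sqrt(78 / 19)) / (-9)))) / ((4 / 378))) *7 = -36581876100 / 2010947507+9474003 *sqrt(1482) / 8043790028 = -18.15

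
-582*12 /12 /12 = -97 /2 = -48.50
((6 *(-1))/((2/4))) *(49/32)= -147/8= -18.38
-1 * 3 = -3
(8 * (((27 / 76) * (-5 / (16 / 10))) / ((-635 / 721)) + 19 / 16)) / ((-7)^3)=-189029 / 3310636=-0.06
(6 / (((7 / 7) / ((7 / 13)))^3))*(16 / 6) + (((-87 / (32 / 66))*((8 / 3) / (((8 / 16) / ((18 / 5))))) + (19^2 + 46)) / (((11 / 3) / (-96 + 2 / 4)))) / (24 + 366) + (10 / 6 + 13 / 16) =548049263 / 2636400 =207.88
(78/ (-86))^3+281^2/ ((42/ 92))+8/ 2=288791235331/ 1669647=172965.44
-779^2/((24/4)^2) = -606841/36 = -16856.69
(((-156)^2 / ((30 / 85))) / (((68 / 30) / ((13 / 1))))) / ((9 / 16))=703040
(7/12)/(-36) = -7/432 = -0.02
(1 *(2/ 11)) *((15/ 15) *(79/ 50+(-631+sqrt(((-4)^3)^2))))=-28271/ 275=-102.80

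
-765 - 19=-784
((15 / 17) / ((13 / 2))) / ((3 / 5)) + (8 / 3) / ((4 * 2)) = 371 / 663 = 0.56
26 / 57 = 0.46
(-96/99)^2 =1024/1089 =0.94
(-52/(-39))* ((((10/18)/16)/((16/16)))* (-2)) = -5/54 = -0.09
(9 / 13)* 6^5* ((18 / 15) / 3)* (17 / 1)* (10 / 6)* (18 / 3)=4758912 / 13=366070.15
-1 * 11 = -11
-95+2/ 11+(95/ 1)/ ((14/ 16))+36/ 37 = 41955/ 2849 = 14.73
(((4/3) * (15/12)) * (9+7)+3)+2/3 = 91/3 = 30.33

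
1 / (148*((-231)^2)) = 1 / 7897428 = 0.00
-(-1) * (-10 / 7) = -10 / 7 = -1.43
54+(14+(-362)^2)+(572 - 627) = 131057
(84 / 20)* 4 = 84 / 5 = 16.80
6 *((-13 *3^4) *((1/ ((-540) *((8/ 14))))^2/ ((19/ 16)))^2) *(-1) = 31213/ 63160560000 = 0.00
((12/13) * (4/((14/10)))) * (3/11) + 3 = 3723/1001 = 3.72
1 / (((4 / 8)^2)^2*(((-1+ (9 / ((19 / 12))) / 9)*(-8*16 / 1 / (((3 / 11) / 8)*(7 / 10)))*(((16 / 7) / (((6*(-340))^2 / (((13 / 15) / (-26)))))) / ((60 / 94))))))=-1167523875 / 4136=-282283.34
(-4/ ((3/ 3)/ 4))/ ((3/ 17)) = -272/ 3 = -90.67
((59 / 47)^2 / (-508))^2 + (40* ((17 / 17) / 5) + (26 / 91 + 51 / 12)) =110501027109523 / 8814889983088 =12.54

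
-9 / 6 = -3 / 2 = -1.50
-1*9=-9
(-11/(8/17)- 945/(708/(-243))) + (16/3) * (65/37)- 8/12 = 5408093/17464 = 309.67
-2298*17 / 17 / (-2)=1149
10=10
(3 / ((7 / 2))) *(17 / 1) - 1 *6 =60 / 7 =8.57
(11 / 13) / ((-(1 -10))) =11 / 117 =0.09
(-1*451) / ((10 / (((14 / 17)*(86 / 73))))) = -271502 / 6205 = -43.76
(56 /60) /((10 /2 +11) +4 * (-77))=-7 /2190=-0.00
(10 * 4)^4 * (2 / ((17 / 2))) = 10240000 / 17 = 602352.94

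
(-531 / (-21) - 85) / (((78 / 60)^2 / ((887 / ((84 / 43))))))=-398573450 / 24843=-16043.69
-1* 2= -2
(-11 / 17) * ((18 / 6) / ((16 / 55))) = -1815 / 272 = -6.67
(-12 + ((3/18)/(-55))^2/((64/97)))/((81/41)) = -6.07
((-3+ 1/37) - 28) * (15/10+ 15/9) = -3629/37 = -98.08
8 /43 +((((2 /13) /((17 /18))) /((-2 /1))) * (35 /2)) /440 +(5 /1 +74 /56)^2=3289896107 /81953872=40.14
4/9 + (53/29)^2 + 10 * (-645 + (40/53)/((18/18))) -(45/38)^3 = -141766369647905/22012286904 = -6440.33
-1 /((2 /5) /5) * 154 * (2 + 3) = -9625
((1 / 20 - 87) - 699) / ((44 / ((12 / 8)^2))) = -12861 / 320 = -40.19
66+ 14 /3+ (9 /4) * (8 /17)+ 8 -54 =1312 /51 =25.73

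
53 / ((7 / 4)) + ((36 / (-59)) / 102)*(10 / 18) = 637838 / 21063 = 30.28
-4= -4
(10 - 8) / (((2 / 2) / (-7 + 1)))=-12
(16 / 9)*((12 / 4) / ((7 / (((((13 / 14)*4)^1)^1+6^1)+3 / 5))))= 5776 / 735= 7.86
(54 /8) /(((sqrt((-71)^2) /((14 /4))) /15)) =2835 /568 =4.99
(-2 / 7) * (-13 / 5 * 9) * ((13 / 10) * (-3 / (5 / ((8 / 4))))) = -9126 / 875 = -10.43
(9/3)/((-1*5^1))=-3/5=-0.60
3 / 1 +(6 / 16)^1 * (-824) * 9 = -2778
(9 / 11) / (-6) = -3 / 22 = -0.14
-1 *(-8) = 8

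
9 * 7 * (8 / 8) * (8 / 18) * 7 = 196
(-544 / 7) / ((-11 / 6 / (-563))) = -1837632 / 77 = -23865.35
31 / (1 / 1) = 31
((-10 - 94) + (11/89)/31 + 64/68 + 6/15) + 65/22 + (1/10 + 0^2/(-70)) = -51387077/515933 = -99.60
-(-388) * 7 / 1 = 2716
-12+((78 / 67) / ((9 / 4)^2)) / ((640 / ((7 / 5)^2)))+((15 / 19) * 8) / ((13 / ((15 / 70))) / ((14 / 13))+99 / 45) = -89713850783 / 7544434500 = -11.89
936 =936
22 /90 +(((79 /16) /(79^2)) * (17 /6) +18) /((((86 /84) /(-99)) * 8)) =-4252873889 /19566720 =-217.35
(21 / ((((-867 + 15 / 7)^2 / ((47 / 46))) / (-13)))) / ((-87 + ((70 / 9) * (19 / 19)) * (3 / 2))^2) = -0.00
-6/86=-3/43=-0.07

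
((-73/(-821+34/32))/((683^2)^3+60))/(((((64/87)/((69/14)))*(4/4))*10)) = 146073/248594620507164862233520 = 0.00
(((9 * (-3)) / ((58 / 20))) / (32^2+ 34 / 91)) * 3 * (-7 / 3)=85995 / 1351661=0.06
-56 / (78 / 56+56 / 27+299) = -42336 / 228665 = -0.19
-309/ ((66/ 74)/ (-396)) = 137196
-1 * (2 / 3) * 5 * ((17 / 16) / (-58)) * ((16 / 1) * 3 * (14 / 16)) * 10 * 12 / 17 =18.10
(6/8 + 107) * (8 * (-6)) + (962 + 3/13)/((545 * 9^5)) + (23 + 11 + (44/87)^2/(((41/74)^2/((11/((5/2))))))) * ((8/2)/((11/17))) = -32133749240036106749/6505921160925615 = -4939.15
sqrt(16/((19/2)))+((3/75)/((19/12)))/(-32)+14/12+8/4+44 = 4*sqrt(38)/19+537691/11400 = 48.46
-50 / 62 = -25 / 31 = -0.81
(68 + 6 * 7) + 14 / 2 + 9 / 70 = 117.13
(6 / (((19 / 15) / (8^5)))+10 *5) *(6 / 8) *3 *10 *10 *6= 3982594500 / 19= 209610236.84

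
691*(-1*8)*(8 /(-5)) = 44224 /5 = 8844.80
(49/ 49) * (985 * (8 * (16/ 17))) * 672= 4983868.24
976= 976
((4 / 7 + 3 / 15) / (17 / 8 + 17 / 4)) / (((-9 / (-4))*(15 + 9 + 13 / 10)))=64 / 30107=0.00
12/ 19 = 0.63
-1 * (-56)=56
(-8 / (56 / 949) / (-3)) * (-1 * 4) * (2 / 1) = -7592 / 21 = -361.52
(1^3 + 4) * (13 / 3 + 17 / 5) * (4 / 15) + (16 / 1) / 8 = 12.31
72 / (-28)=-18 / 7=-2.57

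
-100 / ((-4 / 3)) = 75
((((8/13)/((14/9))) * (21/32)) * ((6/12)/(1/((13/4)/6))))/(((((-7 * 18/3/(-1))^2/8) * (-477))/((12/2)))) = -1/249312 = -0.00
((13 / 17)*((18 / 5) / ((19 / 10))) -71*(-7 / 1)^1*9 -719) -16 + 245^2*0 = 1207842 / 323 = 3739.45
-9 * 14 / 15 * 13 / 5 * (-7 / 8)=1911 / 100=19.11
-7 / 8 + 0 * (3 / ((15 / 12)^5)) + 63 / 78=-7 / 104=-0.07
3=3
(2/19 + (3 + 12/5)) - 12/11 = 4613/1045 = 4.41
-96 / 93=-32 / 31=-1.03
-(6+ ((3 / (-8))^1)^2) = -393 / 64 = -6.14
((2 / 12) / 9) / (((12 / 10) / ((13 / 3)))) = 65 / 972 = 0.07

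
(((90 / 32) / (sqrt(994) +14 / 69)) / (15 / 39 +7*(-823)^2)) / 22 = -13455 / 2444561961605632 +928395*sqrt(994) / 34223867462478848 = 0.00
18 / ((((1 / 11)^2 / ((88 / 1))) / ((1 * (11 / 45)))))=234256 / 5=46851.20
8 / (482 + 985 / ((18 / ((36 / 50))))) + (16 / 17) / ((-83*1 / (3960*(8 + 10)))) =-2973174920 / 3678477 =-808.26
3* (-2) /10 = -0.60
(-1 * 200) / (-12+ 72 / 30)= 125 / 6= 20.83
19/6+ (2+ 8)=79/6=13.17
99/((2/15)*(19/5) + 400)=7425/30038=0.25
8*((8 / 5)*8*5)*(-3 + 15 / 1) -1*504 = 5640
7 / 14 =1 / 2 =0.50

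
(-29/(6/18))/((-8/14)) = 609/4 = 152.25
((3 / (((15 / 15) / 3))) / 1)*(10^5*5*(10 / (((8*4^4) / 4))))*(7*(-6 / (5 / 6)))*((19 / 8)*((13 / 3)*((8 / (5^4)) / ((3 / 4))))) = -778050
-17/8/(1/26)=-221/4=-55.25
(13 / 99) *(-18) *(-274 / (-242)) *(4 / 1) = -14248 / 1331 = -10.70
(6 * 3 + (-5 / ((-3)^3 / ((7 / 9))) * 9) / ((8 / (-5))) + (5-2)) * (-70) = -152635 / 108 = -1413.29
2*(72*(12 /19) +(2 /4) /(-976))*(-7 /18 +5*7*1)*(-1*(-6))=1050695107 /55632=18886.52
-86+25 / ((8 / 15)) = -313 / 8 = -39.12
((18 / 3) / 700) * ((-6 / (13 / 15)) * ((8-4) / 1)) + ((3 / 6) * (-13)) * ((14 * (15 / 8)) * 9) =-5590539 / 3640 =-1535.86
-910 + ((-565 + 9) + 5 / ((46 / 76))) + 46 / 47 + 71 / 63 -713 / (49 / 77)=-175437550 / 68103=-2576.06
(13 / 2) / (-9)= -13 / 18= -0.72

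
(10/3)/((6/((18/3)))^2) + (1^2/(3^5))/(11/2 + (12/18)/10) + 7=139789/13527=10.33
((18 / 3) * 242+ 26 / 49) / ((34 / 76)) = 2704612 / 833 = 3246.83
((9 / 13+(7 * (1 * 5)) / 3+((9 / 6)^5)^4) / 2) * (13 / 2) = 10847.25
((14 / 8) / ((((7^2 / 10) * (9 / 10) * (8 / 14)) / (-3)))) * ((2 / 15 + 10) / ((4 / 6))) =-95 / 3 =-31.67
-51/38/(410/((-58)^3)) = 2487678/3895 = 638.68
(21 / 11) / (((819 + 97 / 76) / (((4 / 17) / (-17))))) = -6384 / 198182039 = -0.00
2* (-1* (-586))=1172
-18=-18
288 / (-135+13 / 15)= -1080 / 503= -2.15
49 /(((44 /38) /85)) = 79135 /22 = 3597.05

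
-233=-233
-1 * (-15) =15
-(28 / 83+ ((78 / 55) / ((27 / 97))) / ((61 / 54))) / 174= -674948 / 24226455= -0.03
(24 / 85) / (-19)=-24 / 1615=-0.01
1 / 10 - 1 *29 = -289 / 10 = -28.90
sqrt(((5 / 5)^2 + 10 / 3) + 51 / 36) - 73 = -70.60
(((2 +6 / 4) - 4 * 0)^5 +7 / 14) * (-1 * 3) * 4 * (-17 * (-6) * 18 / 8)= -23165271 / 16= -1447829.44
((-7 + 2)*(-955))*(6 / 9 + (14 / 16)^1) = 176675 / 24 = 7361.46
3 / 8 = 0.38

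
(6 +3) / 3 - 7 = -4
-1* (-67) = 67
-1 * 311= -311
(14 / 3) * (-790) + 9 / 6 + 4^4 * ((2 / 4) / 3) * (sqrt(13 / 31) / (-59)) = -22111 / 6- 128 * sqrt(403) / 5487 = -3685.63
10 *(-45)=-450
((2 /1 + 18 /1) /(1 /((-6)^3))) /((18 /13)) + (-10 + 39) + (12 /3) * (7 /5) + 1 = -15422 /5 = -3084.40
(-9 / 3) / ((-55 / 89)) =267 / 55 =4.85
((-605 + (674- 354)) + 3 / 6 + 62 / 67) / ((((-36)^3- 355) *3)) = 37999 / 18898422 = 0.00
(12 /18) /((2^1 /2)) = 0.67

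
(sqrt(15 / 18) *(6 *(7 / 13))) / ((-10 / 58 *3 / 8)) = -1624 *sqrt(30) / 195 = -45.62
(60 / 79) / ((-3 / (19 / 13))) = -380 / 1027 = -0.37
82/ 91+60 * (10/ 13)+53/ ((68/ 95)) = 749361/ 6188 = 121.10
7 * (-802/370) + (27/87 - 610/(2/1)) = -319.86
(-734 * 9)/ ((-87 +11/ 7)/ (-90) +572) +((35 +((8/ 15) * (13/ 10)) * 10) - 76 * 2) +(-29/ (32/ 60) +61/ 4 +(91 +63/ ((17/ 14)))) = -6567960809/ 368177160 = -17.84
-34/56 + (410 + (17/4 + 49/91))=75381/182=414.18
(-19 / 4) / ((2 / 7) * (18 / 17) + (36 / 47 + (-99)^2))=-106267 / 219291876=-0.00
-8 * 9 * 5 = -360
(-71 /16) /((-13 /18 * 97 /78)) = 1917 /388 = 4.94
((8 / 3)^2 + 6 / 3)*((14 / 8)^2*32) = 8036 / 9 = 892.89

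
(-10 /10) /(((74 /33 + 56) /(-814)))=13431 /961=13.98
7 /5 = 1.40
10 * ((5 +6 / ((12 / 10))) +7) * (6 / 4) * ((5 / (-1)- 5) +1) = -2295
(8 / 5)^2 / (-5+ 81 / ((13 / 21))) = 208 / 10225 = 0.02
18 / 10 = 9 / 5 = 1.80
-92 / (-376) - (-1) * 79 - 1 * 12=6321 / 94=67.24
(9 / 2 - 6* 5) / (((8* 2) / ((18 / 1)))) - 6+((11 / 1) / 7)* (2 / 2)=-3709 / 112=-33.12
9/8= 1.12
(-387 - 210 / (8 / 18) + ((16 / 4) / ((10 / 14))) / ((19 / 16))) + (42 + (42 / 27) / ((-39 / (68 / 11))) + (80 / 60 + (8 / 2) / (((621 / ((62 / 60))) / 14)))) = -41081549189 / 50617710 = -811.60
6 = 6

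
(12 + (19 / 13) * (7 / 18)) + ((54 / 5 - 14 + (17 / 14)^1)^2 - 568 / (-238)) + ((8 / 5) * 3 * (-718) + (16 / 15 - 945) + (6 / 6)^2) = -42594699881 / 9746100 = -4370.44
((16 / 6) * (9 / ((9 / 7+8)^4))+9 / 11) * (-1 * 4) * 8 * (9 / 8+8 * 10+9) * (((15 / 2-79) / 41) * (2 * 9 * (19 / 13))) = 79542169553196 / 731875625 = 108682.63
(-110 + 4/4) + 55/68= -7357/68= -108.19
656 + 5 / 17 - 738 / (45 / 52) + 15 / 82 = -1368371 / 6970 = -196.32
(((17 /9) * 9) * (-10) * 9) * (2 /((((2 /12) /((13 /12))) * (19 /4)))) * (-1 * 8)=636480 /19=33498.95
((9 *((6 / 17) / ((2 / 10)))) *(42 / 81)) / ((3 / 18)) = 840 / 17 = 49.41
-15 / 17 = -0.88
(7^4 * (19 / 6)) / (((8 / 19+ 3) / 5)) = 866761 / 78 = 11112.32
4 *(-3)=-12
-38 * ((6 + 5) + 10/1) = -798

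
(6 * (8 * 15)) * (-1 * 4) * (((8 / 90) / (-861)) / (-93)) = -256 / 80073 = -0.00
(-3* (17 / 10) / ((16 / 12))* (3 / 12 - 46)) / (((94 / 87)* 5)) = 2435913 / 75200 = 32.39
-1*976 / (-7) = 976 / 7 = 139.43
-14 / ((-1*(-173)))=-14 / 173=-0.08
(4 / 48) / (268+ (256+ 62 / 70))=35 / 220452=0.00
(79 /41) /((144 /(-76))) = -1501 /1476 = -1.02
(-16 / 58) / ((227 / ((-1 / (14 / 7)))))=4 / 6583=0.00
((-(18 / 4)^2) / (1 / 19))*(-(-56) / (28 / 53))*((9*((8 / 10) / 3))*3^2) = -4404618 / 5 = -880923.60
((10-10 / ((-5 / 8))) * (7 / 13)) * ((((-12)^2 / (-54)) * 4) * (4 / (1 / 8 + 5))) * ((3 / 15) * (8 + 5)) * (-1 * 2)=372736 / 615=606.07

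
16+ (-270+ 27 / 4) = -989 / 4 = -247.25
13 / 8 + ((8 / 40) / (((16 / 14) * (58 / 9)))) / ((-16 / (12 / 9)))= 15059 / 9280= 1.62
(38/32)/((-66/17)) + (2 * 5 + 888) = 947965/1056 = 897.69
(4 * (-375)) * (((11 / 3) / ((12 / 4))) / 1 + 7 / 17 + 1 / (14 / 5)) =-1066250 / 357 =-2986.69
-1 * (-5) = 5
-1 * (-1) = 1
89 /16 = 5.56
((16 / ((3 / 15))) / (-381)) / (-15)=16 / 1143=0.01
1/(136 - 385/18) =18/2063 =0.01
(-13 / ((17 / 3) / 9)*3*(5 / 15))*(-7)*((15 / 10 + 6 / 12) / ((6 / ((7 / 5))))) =5733 / 85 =67.45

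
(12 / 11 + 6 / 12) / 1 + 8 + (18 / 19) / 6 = 4075 / 418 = 9.75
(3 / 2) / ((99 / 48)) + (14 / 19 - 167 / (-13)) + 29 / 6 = 19.14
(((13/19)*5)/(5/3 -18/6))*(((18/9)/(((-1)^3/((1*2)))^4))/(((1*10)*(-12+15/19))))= 52/71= 0.73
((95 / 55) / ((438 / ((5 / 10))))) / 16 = 19 / 154176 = 0.00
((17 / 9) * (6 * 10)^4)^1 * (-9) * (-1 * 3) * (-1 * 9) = -5948640000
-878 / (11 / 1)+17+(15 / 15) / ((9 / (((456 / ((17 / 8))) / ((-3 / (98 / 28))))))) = -152539 / 1683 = -90.64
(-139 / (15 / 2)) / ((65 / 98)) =-27.94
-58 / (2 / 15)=-435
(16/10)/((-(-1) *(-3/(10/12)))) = -4/9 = -0.44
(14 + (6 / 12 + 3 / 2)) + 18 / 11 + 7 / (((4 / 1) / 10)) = 773 / 22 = 35.14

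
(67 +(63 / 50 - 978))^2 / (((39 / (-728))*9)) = -28966940366 / 16875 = -1716559.43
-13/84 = -0.15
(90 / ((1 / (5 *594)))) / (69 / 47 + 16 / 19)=238698900 / 2063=115704.75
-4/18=-2/9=-0.22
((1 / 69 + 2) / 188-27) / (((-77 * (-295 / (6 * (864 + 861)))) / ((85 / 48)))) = -21.78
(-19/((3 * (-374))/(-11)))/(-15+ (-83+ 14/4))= 0.00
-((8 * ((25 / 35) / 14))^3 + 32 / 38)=-2034384 / 2235331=-0.91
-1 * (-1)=1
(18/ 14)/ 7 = 9/ 49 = 0.18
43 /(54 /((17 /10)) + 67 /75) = 54825 /41639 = 1.32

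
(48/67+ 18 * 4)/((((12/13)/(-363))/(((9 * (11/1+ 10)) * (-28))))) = 10139016888/67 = 151328610.27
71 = 71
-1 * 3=-3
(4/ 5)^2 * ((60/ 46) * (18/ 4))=432/ 115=3.76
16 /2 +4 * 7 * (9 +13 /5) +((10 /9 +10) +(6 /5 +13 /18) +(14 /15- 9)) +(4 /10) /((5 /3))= 50701 /150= 338.01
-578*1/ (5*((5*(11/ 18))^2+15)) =-187272/ 39425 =-4.75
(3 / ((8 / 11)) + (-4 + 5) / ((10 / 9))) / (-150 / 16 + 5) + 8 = 1199 / 175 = 6.85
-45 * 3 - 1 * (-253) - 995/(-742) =88551/742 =119.34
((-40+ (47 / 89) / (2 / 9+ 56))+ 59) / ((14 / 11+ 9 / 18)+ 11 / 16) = 6848552 / 886351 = 7.73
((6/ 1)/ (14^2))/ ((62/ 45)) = 135/ 6076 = 0.02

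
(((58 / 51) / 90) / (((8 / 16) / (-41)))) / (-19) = 2378 / 43605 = 0.05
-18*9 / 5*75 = -2430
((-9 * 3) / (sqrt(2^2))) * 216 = -2916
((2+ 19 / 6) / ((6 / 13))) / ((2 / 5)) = 2015 / 72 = 27.99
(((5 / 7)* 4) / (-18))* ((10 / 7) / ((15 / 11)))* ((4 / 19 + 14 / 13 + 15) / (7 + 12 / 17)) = -557260 / 1585493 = -0.35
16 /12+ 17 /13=103 /39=2.64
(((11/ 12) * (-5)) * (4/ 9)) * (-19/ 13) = 1045/ 351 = 2.98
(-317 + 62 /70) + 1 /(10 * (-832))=-18410503 /58240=-316.11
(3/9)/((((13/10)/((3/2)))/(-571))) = -2855/13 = -219.62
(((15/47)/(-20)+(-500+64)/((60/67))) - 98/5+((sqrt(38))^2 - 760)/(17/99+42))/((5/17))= -1780.25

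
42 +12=54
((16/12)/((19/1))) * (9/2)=6/19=0.32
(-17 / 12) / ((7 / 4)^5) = -4352 / 50421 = -0.09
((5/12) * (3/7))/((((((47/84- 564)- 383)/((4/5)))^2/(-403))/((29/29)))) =-1624896/31602045005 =-0.00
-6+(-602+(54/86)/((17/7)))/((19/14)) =-449.39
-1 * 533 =-533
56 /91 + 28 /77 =140 /143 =0.98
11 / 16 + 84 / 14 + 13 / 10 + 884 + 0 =71359 / 80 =891.99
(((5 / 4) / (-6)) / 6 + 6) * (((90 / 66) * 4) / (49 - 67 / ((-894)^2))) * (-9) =-2574538965 / 430787467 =-5.98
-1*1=-1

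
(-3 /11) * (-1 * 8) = 2.18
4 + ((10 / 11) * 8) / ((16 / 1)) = 4.45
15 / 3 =5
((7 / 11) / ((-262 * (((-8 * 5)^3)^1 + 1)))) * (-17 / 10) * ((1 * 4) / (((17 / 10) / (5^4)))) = -8750 / 92222559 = -0.00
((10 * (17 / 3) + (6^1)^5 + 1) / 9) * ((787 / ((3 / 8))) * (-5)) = -739811480 / 81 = -9133475.06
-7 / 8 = -0.88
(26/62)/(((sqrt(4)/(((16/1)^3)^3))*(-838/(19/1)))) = -4243427688448/12989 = -326693947.84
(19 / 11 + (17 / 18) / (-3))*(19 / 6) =15941 / 3564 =4.47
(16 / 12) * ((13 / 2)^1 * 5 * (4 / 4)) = 130 / 3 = 43.33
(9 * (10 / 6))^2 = 225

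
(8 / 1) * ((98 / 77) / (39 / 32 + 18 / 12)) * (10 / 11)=35840 / 10527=3.40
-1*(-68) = 68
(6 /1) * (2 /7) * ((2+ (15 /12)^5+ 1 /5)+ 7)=188187 /8960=21.00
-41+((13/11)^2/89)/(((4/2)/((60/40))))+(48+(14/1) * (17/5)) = 11762283/215380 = 54.61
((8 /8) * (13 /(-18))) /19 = -13 /342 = -0.04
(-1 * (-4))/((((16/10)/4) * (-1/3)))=-30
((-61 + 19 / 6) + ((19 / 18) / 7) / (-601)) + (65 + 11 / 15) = 1495541 / 189315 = 7.90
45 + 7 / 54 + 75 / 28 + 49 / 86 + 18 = 2157815 / 32508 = 66.38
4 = 4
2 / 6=0.33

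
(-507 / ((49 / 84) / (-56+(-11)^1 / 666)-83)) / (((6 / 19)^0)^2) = 37829298 / 6193739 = 6.11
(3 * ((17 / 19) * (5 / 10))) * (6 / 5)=153 / 95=1.61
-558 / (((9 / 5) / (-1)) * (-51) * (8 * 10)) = -31 / 408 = -0.08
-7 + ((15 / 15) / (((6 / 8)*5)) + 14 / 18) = -5.96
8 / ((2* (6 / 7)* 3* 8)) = 7 / 36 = 0.19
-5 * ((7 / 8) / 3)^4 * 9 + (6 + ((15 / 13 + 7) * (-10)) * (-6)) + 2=238132831 / 479232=496.91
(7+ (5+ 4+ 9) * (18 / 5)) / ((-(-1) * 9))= 359 / 45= 7.98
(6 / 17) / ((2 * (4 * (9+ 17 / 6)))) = 0.00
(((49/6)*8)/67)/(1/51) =3332/67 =49.73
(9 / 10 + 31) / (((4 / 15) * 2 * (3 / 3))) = 957 / 16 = 59.81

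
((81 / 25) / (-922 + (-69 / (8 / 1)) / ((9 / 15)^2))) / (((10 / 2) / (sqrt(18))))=-5832 * sqrt(2) / 2837875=-0.00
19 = 19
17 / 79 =0.22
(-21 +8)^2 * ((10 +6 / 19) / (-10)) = -16562 / 95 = -174.34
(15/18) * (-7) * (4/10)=-7/3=-2.33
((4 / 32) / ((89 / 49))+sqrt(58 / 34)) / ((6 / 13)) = 637 / 4272+13 * sqrt(493) / 102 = 2.98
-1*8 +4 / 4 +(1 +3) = -3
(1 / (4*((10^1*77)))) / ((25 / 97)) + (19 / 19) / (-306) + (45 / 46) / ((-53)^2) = -1263464513 / 761135067000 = -0.00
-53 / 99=-0.54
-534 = -534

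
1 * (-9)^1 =-9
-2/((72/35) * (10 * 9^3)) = -7/52488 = -0.00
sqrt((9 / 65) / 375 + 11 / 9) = sqrt(1162226) / 975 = 1.11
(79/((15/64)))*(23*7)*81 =21978432/5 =4395686.40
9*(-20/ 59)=-180/ 59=-3.05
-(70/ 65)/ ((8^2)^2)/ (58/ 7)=-49/ 1544192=-0.00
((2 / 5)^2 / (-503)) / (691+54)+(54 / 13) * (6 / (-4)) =-758838427 / 121788875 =-6.23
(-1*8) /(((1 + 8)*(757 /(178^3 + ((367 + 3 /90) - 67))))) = -676806244 /102195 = -6622.69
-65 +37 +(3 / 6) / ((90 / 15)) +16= -143 / 12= -11.92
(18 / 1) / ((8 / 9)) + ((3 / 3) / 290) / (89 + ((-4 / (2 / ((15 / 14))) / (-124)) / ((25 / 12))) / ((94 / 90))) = 5331018719 / 263259680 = 20.25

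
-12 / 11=-1.09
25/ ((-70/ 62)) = -155/ 7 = -22.14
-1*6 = -6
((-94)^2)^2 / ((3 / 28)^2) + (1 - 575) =61210713298 / 9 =6801190366.44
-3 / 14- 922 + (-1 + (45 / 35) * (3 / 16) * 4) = -3689 / 4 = -922.25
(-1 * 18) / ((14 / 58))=-522 / 7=-74.57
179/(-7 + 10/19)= -3401/123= -27.65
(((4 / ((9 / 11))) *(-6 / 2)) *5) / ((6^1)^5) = -55 / 5832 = -0.01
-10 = -10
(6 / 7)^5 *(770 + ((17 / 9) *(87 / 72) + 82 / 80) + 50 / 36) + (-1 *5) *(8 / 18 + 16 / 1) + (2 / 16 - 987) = -4299940301 / 6050520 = -710.67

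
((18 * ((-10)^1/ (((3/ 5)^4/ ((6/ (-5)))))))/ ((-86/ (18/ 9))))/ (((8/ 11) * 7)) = -6875/ 903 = -7.61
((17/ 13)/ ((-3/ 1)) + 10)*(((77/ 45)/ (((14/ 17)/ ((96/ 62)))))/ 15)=558008/ 272025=2.05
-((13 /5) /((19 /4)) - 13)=1183 /95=12.45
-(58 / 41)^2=-3364 / 1681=-2.00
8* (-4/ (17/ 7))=-224/ 17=-13.18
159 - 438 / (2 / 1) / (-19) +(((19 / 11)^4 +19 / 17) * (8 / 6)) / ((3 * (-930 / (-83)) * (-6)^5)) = 1093465322397869 / 6412298565420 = 170.53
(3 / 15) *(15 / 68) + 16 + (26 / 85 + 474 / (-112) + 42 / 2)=33.12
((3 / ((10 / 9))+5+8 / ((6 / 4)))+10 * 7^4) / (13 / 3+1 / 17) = 12251747 / 2240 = 5469.53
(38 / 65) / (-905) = -0.00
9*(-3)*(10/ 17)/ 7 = -2.27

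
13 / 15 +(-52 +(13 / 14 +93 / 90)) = -1721 / 35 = -49.17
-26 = -26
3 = 3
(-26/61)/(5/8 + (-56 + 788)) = -0.00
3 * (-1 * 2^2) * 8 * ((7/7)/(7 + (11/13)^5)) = -5940688/460017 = -12.91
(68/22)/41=34/451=0.08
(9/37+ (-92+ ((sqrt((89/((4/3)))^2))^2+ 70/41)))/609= 35319911/4927216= 7.17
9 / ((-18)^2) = 1 / 36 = 0.03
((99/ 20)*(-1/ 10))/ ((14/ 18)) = -891/ 1400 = -0.64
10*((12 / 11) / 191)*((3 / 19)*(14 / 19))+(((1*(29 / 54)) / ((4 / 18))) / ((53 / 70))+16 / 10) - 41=-43657344631 / 1205952990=-36.20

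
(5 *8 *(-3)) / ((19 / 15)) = -1800 / 19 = -94.74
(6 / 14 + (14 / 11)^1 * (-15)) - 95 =-8752 / 77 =-113.66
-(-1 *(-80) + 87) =-167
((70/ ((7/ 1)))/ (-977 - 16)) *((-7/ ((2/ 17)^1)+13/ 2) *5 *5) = 13250/ 993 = 13.34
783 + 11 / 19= 14888 / 19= 783.58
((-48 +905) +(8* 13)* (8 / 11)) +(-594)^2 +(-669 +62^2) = 3926380 / 11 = 356943.64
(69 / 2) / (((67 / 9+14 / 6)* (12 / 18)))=5.29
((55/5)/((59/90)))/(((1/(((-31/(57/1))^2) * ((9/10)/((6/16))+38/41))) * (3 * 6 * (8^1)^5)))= 0.00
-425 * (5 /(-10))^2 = -106.25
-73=-73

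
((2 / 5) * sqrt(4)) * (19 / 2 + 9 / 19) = 7.98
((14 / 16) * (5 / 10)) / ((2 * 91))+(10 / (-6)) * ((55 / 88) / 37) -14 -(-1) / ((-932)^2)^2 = -15270598288496261 / 1088754543821568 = -14.03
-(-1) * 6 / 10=3 / 5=0.60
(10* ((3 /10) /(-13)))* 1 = -3 /13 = -0.23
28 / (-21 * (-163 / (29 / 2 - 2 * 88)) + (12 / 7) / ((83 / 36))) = -2627282 / 1918995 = -1.37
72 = 72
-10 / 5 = -2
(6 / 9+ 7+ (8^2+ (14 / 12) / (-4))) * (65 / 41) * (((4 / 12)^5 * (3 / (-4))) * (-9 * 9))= 37115 / 1312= 28.29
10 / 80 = 1 / 8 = 0.12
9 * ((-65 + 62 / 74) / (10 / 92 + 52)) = -327612 / 29563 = -11.08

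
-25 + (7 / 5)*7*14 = 112.20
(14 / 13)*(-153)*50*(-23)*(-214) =-527146200 / 13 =-40549707.69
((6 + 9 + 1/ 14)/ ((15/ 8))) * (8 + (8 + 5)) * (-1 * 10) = -1688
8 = 8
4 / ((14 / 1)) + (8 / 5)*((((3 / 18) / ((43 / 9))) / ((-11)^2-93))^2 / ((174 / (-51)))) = 60055367 / 210194320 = 0.29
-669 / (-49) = 669 / 49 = 13.65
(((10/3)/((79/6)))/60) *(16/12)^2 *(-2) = -32/2133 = -0.02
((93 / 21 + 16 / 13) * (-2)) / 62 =-515 / 2821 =-0.18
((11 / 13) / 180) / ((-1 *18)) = -11 / 42120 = -0.00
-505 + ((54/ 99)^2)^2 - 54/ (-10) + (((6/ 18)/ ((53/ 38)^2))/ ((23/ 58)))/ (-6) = -21265270710274/ 42565998915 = -499.58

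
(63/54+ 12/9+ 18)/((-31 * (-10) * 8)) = 41/4960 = 0.01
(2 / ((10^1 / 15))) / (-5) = -3 / 5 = -0.60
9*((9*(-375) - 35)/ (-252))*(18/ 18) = 1705/ 14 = 121.79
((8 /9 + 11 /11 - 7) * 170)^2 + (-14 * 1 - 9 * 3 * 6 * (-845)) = 72239356 /81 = 891843.90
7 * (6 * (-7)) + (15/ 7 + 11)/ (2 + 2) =-2035/ 7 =-290.71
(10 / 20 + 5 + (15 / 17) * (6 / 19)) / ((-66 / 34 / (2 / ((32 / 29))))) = -108257 / 20064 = -5.40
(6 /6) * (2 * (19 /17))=38 /17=2.24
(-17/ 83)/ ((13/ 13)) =-17/ 83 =-0.20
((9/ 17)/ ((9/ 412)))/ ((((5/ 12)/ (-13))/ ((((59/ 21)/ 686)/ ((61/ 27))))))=-17064216/ 12449185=-1.37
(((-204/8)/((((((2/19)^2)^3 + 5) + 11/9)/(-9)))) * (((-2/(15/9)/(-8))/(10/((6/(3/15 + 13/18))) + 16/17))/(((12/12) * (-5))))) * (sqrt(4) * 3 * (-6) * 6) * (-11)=-79481707831532259/74920581872500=-1060.88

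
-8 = -8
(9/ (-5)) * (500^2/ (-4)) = 112500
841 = 841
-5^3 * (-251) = 31375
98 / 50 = 49 / 25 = 1.96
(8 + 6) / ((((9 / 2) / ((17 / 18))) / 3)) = 238 / 27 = 8.81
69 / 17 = 4.06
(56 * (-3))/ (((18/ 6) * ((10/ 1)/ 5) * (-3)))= 9.33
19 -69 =-50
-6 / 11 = -0.55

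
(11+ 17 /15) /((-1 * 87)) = -182 /1305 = -0.14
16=16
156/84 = 1.86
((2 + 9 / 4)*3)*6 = 153 / 2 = 76.50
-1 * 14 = -14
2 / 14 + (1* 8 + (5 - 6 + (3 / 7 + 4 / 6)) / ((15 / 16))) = 371 / 45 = 8.24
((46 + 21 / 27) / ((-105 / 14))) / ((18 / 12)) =-1684 / 405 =-4.16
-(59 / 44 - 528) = 23173 / 44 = 526.66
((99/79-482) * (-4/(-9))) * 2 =-303832/711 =-427.33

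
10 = 10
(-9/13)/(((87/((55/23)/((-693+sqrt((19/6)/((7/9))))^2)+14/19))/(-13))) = 355740 * sqrt(798)/3350155538281483+4851982188747764/63652955227348177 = 0.08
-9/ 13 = -0.69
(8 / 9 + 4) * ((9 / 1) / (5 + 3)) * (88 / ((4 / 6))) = 726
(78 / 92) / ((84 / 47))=611 / 1288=0.47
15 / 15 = 1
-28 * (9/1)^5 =-1653372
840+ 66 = 906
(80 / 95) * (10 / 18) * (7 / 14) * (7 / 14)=20 / 171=0.12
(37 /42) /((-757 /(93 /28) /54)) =-30969 /148372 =-0.21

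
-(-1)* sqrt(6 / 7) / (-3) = -sqrt(42) / 21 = -0.31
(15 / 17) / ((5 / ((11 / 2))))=33 / 34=0.97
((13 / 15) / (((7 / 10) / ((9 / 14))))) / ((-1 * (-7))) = 39 / 343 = 0.11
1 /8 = 0.12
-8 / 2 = -4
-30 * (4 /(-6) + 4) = -100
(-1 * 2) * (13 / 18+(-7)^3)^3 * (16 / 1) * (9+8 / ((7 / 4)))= 88866325486780 / 5103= 17414525864.55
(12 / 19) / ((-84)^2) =1 / 11172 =0.00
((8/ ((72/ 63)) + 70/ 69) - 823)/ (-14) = 28117/ 483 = 58.21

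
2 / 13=0.15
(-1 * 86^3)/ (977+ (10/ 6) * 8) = -1908168/ 2971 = -642.26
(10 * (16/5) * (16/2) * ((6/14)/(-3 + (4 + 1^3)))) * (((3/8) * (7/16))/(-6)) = -3/2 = -1.50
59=59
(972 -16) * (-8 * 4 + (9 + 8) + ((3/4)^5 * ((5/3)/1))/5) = -3651681/256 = -14264.38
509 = 509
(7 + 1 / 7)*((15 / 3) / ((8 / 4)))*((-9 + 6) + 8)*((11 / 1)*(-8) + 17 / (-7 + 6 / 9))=-1076875 / 133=-8096.80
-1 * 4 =-4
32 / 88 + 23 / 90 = 613 / 990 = 0.62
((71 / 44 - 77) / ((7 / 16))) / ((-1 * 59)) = 13268 / 4543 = 2.92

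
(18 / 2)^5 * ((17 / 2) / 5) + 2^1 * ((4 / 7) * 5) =7027231 / 70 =100389.01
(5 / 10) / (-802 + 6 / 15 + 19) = -5 / 7826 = -0.00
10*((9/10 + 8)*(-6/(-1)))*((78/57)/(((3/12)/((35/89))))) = 21840/19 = 1149.47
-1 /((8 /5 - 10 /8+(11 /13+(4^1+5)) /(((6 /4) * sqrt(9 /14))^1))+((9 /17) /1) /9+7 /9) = 1877735340 /103835339191 - 3462451200 * sqrt(14) /103835339191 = -0.11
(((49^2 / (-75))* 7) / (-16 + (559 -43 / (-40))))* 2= -38416 / 46635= -0.82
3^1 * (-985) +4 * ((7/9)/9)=-239327/81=-2954.65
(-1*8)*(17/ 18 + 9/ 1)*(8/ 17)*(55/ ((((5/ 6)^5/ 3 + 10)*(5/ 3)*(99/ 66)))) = -326633472/ 4018885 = -81.27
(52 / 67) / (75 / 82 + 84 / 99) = 10824 / 24589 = 0.44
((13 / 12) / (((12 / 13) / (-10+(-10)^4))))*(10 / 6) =19540.62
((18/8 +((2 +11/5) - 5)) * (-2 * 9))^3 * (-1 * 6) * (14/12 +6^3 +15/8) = 93467257317/4000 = 23366814.33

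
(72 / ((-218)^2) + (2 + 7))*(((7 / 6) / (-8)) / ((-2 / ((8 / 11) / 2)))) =249543 / 1045528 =0.24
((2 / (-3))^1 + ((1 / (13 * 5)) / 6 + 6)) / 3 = 2081 / 1170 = 1.78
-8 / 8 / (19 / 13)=-13 / 19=-0.68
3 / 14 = 0.21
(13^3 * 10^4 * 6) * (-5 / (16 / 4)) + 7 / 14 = -329549999 / 2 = -164774999.50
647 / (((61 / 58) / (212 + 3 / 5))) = 39890138 / 305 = 130787.34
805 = 805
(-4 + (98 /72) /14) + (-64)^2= 294631 /72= 4092.10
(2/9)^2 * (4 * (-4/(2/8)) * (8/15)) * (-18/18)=2048/1215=1.69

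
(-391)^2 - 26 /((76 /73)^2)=441451051 /2888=152857.01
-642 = -642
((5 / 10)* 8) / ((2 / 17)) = 34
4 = 4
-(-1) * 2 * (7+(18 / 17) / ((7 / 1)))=1702 / 119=14.30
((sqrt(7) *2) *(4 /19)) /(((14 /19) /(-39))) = -156 *sqrt(7) /7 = -58.96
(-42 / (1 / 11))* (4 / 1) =-1848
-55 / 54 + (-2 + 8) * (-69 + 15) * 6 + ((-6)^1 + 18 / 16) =-421177 / 216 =-1949.89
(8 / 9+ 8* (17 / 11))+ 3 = 1609 / 99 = 16.25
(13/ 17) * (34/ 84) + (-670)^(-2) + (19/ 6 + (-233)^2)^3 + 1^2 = 27155195020503498497653/ 169684200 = 160033727480245.65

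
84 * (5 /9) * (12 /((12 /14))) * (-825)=-539000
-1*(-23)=23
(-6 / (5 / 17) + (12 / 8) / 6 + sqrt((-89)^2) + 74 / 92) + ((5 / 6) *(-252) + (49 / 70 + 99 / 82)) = -2610947 / 18860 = -138.44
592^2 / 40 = 43808 / 5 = 8761.60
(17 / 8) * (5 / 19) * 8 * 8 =680 / 19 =35.79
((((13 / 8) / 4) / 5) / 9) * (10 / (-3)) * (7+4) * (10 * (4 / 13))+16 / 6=89 / 54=1.65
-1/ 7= -0.14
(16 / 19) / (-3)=-16 / 57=-0.28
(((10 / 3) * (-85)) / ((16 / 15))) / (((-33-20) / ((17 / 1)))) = 36125 / 424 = 85.20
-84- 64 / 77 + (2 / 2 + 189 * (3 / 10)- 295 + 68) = -195681 / 770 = -254.13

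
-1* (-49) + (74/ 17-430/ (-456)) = 210451/ 3876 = 54.30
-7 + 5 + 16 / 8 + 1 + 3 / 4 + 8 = 39 / 4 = 9.75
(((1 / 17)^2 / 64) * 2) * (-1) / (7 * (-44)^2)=-0.00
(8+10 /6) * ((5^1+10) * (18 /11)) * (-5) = -13050 /11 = -1186.36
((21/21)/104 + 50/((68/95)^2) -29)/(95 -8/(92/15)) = 0.73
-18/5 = -3.60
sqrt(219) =14.80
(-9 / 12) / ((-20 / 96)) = 18 / 5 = 3.60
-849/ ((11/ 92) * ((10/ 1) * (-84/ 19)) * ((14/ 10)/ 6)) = 371013/ 539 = 688.34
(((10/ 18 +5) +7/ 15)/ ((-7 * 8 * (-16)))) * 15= 271/ 2688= 0.10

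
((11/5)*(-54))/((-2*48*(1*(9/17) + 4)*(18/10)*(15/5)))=17/336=0.05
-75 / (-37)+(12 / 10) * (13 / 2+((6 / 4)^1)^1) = 2151 / 185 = 11.63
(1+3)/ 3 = 4/ 3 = 1.33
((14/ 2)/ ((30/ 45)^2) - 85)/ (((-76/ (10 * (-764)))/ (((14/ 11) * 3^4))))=-149991345/ 209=-717661.94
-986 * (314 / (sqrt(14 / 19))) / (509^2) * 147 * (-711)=2311348662 * sqrt(266) / 259081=145502.59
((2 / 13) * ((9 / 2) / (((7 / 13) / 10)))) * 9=810 / 7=115.71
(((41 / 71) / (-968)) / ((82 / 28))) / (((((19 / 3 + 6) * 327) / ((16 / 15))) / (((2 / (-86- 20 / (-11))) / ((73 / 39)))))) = 364 / 532295888135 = 0.00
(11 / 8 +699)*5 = 28015 / 8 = 3501.88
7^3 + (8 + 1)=352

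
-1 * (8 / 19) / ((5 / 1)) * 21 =-168 / 95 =-1.77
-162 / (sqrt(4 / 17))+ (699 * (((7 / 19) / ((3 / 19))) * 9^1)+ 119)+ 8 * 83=15462 -81 * sqrt(17)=15128.03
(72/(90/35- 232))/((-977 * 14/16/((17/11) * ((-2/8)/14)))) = -612/60408887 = -0.00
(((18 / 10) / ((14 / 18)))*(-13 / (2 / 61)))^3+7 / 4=-265017539537087 / 343000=-772645887.86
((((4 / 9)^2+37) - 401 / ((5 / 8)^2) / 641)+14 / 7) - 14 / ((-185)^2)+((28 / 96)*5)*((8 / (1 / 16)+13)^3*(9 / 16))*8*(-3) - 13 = -313822587634705643 / 5686387920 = -55188388.84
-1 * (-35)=35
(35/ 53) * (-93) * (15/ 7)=-6975/ 53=-131.60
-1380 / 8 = -345 / 2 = -172.50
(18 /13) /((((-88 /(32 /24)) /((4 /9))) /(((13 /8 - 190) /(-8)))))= -137 /624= -0.22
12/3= 4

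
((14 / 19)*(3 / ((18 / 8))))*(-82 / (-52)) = 1148 / 741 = 1.55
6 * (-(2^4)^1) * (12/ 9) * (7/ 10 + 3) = -2368/ 5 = -473.60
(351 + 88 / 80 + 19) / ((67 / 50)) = 18555 / 67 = 276.94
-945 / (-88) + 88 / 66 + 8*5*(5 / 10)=8467 / 264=32.07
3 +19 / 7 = 5.71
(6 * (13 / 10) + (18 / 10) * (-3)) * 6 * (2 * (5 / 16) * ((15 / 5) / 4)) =27 / 4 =6.75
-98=-98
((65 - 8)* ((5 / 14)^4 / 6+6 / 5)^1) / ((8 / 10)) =26335919 / 307328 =85.69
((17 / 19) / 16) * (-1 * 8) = -17 / 38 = -0.45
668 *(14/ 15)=9352/ 15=623.47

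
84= 84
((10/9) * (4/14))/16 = 5/252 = 0.02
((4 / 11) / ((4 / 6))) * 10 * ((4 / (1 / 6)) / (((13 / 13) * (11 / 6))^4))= 1866240 / 161051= 11.59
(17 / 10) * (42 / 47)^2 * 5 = 14994 / 2209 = 6.79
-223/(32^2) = -223/1024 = -0.22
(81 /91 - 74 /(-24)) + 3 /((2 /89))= 150121 /1092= 137.47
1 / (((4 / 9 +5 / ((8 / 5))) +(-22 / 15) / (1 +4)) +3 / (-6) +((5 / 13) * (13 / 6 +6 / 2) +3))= 23400 / 181661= 0.13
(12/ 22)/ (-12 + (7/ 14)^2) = -24/ 517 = -0.05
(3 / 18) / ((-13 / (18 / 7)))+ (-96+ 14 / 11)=-94855 / 1001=-94.76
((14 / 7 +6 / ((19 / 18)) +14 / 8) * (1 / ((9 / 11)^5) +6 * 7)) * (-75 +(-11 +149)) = 4418575357 / 166212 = 26583.97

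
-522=-522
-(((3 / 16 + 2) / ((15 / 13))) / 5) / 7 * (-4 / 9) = 13 / 540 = 0.02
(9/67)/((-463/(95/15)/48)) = -2736/31021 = -0.09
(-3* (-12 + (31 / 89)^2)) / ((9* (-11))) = -94091 / 261393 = -0.36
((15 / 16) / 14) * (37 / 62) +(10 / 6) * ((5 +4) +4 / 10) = 654401 / 41664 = 15.71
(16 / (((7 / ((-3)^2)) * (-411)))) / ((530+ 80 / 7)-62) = -0.00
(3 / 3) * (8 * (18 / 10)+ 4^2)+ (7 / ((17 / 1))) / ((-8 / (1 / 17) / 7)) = 351179 / 11560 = 30.38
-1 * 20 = -20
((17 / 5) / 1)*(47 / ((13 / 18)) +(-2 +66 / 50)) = 355793 / 1625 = 218.95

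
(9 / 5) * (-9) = -81 / 5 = -16.20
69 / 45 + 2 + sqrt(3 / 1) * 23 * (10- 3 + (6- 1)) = 53 / 15 + 276 * sqrt(3) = 481.58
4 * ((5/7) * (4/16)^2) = 5/28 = 0.18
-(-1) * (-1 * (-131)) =131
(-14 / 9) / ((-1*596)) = 7 / 2682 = 0.00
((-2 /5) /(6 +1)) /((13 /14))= -4 /65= -0.06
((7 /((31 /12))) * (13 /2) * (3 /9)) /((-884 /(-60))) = 210 /527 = 0.40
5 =5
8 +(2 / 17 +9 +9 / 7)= 2190 / 119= 18.40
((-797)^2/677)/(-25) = -635209/16925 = -37.53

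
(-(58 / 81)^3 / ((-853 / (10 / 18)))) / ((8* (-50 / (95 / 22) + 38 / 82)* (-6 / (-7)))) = -94995155 / 30280814118054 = -0.00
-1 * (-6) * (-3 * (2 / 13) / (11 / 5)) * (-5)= 900 / 143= 6.29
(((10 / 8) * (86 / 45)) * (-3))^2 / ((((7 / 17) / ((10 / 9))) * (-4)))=-157165 / 4536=-34.65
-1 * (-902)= 902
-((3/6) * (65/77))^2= -4225/23716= -0.18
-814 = -814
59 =59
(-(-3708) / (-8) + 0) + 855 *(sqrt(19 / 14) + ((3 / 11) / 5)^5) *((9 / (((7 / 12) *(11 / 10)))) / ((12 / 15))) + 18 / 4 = -142298393463 / 310023175 + 577125 *sqrt(266) / 539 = 17004.13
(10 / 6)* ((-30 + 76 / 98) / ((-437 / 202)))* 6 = 2892640 / 21413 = 135.09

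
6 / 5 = 1.20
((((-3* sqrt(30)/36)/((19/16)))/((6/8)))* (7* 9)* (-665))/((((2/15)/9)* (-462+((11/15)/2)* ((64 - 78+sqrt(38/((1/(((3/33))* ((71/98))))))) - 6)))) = -165957120000* sqrt(30)/294365417 - 18522000* sqrt(445170)/3238019587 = -3091.76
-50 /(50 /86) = -86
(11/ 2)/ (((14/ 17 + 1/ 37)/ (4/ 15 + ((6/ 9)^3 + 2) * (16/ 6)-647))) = -1795113793/ 433350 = -4142.41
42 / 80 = 21 / 40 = 0.52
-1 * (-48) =48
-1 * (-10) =10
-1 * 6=-6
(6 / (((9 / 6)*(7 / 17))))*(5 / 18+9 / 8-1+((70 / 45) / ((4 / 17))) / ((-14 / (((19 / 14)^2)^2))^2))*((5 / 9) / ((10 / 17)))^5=14200270635290691985 / 2459548529521606656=5.77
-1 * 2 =-2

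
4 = 4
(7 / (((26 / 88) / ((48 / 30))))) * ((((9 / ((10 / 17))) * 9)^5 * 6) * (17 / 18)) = 2160170809393036671 / 203125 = 10634687061627.26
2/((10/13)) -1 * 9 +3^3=103/5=20.60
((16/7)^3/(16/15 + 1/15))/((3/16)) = 327680/5831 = 56.20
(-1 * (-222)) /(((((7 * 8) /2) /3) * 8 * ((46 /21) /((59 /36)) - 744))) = -2183 /545280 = -0.00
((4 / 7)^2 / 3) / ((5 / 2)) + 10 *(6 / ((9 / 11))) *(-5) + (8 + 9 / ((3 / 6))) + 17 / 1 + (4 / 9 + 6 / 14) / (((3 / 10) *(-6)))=-6431926 / 19845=-324.11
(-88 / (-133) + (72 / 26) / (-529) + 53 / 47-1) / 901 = 0.00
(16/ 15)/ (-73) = -16/ 1095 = -0.01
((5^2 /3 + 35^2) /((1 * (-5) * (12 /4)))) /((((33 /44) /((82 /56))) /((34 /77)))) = -1031560 /14553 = -70.88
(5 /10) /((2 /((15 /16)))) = 15 /64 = 0.23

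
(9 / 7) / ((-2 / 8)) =-36 / 7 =-5.14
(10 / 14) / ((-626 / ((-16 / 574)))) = 20 / 628817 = 0.00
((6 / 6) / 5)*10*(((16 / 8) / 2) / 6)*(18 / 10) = 3 / 5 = 0.60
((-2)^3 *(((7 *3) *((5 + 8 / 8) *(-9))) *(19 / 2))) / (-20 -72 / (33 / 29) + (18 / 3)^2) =-118503 / 65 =-1823.12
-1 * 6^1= -6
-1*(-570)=570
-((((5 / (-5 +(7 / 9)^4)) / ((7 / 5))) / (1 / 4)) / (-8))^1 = -164025 / 425656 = -0.39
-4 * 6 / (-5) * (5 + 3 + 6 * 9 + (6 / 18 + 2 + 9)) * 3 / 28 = 264 / 7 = 37.71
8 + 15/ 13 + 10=249/ 13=19.15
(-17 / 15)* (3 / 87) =-17 / 435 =-0.04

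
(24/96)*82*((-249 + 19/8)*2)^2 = 159601889/32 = 4987559.03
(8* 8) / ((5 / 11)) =704 / 5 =140.80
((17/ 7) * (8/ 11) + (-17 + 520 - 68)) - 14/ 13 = 436125/ 1001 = 435.69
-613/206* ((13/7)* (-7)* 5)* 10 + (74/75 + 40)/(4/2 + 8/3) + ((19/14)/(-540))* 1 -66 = 7307925991/3893400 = 1877.00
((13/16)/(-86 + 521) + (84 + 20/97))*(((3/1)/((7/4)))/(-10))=-56850541/3938200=-14.44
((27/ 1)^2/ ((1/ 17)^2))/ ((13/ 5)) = 1053405/ 13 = 81031.15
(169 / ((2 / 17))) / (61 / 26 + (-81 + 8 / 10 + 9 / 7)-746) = -1307215 / 748537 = -1.75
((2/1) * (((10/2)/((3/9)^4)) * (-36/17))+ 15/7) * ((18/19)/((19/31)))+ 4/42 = -341257736/128877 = -2647.93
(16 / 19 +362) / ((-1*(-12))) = 1149 / 38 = 30.24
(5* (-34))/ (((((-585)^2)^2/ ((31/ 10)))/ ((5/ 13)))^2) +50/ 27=1717116908595103335921163/ 927243130641355801406250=1.85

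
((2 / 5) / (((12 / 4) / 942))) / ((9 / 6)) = 1256 / 15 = 83.73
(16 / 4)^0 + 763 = 764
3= 3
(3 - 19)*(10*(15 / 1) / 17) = -2400 / 17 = -141.18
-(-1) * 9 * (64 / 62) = 288 / 31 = 9.29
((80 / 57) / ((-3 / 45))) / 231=-400 / 4389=-0.09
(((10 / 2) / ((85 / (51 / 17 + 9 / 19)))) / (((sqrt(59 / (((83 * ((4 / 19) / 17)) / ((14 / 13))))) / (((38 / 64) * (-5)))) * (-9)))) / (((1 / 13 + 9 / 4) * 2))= 65 * sqrt(287875042) / 598694712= 0.00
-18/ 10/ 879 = -3/ 1465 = -0.00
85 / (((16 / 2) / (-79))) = -6715 / 8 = -839.38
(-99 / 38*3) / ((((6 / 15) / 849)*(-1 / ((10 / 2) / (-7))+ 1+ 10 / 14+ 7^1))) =-14708925 / 8968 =-1640.16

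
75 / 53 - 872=-46141 / 53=-870.58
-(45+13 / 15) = -688 / 15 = -45.87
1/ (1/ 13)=13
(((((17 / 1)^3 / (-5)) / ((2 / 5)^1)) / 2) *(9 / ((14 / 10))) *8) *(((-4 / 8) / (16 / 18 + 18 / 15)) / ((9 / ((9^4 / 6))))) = 2417564475 / 1316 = 1837055.07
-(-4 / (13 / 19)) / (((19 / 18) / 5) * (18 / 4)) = 80 / 13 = 6.15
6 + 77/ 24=221/ 24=9.21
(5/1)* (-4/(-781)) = 20/781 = 0.03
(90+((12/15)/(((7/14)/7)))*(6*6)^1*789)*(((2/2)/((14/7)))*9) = 7159833/5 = 1431966.60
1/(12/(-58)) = -29/6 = -4.83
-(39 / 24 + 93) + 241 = 146.38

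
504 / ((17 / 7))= 3528 / 17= 207.53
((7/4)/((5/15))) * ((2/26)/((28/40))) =15/26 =0.58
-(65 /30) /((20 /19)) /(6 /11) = -2717 /720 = -3.77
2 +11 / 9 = 29 / 9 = 3.22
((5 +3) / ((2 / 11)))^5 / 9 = 164916224 / 9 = 18324024.89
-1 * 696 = -696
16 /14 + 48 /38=320 /133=2.41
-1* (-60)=60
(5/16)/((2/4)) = 5/8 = 0.62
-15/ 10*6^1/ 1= -9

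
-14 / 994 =-1 / 71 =-0.01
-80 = -80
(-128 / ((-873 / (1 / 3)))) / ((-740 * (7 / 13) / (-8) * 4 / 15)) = 832 / 226107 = 0.00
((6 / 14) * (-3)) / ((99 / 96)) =-96 / 77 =-1.25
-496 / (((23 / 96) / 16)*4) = -190464 / 23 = -8281.04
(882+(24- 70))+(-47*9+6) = 419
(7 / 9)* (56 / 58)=196 / 261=0.75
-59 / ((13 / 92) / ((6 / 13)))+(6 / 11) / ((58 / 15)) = -10381587 / 53911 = -192.57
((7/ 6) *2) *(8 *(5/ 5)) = 56/ 3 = 18.67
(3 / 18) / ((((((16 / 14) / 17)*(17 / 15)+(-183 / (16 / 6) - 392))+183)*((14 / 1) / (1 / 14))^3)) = -5 / 62694412592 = -0.00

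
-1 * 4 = -4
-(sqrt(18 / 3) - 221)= 218.55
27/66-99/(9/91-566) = 661671/1132934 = 0.58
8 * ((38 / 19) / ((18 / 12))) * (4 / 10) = 64 / 15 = 4.27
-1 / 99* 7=-7 / 99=-0.07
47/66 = 0.71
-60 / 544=-15 / 136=-0.11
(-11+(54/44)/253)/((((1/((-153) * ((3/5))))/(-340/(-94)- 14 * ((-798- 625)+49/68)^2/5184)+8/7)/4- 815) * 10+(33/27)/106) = 125685932811550394913/93130142098996644811037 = 0.00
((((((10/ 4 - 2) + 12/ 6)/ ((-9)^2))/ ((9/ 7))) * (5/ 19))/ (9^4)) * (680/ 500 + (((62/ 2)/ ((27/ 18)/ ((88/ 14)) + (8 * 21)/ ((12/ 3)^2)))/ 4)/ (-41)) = 0.00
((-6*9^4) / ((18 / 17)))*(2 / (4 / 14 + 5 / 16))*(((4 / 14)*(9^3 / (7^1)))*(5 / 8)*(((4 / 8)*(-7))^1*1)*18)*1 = 9757256760 / 67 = 145630697.91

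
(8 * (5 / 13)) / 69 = 0.04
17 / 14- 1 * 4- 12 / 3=-95 / 14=-6.79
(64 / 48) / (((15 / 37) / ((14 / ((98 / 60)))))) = 592 / 21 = 28.19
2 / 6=1 / 3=0.33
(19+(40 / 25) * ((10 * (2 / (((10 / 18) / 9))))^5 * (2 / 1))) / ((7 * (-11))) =-57127475626079 / 385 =-148383053574.23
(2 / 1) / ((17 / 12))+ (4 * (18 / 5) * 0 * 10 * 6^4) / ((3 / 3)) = 24 / 17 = 1.41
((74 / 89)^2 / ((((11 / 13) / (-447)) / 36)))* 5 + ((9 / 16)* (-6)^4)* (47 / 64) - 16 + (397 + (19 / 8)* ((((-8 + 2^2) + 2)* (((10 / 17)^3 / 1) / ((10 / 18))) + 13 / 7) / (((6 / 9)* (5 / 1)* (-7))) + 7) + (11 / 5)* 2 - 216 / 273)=-5654467015797997543 / 87258727075520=-64801.16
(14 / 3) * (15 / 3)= 70 / 3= 23.33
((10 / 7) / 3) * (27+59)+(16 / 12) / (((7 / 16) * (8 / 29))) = 52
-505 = -505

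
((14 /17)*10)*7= 980 /17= 57.65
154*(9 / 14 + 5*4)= 3179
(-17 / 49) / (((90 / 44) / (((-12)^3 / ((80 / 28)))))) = 17952 / 175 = 102.58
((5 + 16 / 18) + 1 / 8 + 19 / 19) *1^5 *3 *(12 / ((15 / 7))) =707 / 6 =117.83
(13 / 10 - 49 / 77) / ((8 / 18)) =657 / 440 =1.49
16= 16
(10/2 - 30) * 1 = -25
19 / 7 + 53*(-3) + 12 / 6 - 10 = -1150 / 7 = -164.29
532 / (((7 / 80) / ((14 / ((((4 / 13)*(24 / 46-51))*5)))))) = -1272544 / 1161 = -1096.08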